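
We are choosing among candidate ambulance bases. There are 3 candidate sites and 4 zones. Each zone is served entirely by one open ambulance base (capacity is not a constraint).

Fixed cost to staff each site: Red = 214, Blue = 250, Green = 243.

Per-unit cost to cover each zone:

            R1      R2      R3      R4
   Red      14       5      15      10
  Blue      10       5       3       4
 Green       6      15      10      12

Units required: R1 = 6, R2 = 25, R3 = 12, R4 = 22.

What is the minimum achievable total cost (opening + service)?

Minimum total cost: 559

For any fixed open set, each zone goes to its cheapest open site; total = fixed + service.
{Blue}: R1→Blue 10·6=60, R2→Blue 5·25=125, R3→Blue 3·12=36, R4→Blue 4·22=88. Service 309; fixed 250; total 559.
{Red, Blue}: R1→Blue 10·6=60, R2→Red 5·25=125, R3→Blue 3·12=36, R4→Blue 4·22=88. Service 309; fixed 464; total 773.
{Blue, Green}: R1→Green 6·6=36, R2→Blue 5·25=125, R3→Blue 3·12=36, R4→Blue 4·22=88. Service 285; fixed 493; total 778.
{Red, Blue, Green}: service 285 + fixed 707 = 992
(All 7 nonempty subsets were checked; Blue only is lowest.)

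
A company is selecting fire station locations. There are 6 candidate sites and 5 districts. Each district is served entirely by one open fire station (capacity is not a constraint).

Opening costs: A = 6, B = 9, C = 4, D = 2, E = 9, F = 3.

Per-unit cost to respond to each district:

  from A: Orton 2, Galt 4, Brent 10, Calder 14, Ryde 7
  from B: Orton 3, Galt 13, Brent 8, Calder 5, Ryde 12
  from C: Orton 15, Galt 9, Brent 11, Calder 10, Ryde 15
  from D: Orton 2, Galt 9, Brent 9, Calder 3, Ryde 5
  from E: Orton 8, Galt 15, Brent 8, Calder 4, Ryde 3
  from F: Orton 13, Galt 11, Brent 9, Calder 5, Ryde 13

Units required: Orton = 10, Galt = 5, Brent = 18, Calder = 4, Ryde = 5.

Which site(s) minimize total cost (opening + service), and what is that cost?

For any fixed open set, each district goes to its cheapest open site; total = fixed + service.
{A, D, E}: Orton→A 2·10=20, Galt→A 4·5=20, Brent→E 8·18=144, Calder→D 3·4=12, Ryde→E 3·5=15. Service 211; fixed 17; total 228.
{A, E}: Orton→A 2·10=20, Galt→A 4·5=20, Brent→E 8·18=144, Calder→E 4·4=16, Ryde→E 3·5=15. Service 215; fixed 15; total 230.
{A, D, E, F}: service 211 + fixed 20 = 231
{A, B, C, D, E, F}: service 211 + fixed 33 = 244
No other subset beats 228.

Open A, D and E; minimum total cost 228.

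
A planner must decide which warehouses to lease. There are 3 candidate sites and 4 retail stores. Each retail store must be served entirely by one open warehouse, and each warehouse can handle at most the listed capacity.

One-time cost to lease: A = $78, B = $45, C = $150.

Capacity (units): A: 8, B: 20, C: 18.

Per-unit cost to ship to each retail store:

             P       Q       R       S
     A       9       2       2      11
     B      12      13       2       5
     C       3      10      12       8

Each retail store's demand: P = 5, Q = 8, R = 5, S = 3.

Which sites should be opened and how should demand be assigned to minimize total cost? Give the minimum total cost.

Minimum total cost: 224

Open {A, B}: P→B 12·5=60, Q→A 2·8=16, R→B 2·5=10, S→B 5·3=15.
Loads: A carries 8/8, B carries 13/20. Service 101; fixed 123; total 224.
Next best feasible plan costs 297.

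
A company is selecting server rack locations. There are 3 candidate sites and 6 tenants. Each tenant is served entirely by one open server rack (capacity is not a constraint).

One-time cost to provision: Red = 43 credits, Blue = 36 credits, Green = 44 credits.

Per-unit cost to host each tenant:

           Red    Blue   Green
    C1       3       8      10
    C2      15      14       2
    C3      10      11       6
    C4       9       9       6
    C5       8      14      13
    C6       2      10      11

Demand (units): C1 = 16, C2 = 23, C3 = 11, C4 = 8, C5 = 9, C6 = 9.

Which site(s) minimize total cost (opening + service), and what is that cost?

Open Red and Green; minimum total cost 385.

For any fixed open set, each tenant goes to its cheapest open site; total = fixed + service.
{Red, Green}: C1→Red 3·16=48, C2→Green 2·23=46, C3→Green 6·11=66, C4→Green 6·8=48, C5→Red 8·9=72, C6→Red 2·9=18. Service 298; fixed 87; total 385.
{Red, Blue, Green}: service 298 + fixed 123 = 421
{Blue, Green}: C1→Blue 8·16=128, C2→Green 2·23=46, C3→Green 6·11=66, C4→Green 6·8=48, C5→Green 13·9=117, C6→Blue 10·9=90. Service 495; fixed 80; total 575.
{Blue}: C1→Blue 8·16=128, C2→Blue 14·23=322, C3→Blue 11·11=121, C4→Blue 9·8=72, C5→Blue 14·9=126, C6→Blue 10·9=90. Service 859; fixed 36; total 895.
No other subset beats 385.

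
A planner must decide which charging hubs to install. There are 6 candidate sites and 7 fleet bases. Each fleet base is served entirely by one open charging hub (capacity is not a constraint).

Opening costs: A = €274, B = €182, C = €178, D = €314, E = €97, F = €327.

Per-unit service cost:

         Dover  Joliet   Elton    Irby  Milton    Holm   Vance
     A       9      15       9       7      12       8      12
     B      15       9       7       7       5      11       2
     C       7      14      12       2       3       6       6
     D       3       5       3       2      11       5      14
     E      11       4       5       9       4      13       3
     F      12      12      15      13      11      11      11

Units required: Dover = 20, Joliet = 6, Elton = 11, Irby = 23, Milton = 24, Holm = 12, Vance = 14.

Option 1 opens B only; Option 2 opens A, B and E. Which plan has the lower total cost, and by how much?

Option 1: {B}: Dover→B 15·20=300, Joliet→B 9·6=54, Elton→B 7·11=77, Irby→B 7·23=161, Milton→B 5·24=120, Holm→B 11·12=132, Vance→B 2·14=28. Service 872; fixed 182; total 1054.
Option 2: {A, B, E}: Dover→A 9·20=180, Joliet→E 4·6=24, Elton→E 5·11=55, Irby→A 7·23=161, Milton→E 4·24=96, Holm→A 8·12=96, Vance→B 2·14=28. Service 640; fixed 553; total 1193.
Difference: |1054 − 1193| = 139.

Option 1 is cheaper by 139.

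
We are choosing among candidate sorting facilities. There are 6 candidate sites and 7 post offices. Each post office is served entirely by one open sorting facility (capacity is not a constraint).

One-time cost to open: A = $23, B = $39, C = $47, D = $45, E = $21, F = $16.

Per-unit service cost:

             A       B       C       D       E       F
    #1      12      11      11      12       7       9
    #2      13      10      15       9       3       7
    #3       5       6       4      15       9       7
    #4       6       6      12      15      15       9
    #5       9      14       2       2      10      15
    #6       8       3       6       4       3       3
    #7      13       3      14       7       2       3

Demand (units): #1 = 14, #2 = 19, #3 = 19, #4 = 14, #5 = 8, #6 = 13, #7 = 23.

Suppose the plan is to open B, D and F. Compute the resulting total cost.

Total cost: 681

Each post office is assigned to its cheapest site among the open ones.
{B, D, F}: #1→F 9·14=126, #2→F 7·19=133, #3→B 6·19=114, #4→B 6·14=84, #5→D 2·8=16, #6→B 3·13=39, #7→B 3·23=69. Service 581; fixed 100; total 681.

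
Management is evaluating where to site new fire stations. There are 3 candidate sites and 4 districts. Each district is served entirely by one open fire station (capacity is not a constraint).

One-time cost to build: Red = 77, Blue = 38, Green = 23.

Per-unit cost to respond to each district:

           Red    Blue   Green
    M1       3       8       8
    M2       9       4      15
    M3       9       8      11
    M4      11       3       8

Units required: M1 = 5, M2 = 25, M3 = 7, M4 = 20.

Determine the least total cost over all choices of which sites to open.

For any fixed open set, each district goes to its cheapest open site; total = fixed + service.
{Blue}: M1→Blue 8·5=40, M2→Blue 4·25=100, M3→Blue 8·7=56, M4→Blue 3·20=60. Service 256; fixed 38; total 294.
{Blue, Green}: service 256 + fixed 61 = 317
{Red, Blue}: M1→Red 3·5=15, M2→Blue 4·25=100, M3→Blue 8·7=56, M4→Blue 3·20=60. Service 231; fixed 115; total 346.
{Red, Blue, Green}: M1→Red 3·5=15, M2→Blue 4·25=100, M3→Blue 8·7=56, M4→Blue 3·20=60. Service 231; fixed 138; total 369.
(All 7 nonempty subsets were checked; Blue only is lowest.)

Minimum total cost: 294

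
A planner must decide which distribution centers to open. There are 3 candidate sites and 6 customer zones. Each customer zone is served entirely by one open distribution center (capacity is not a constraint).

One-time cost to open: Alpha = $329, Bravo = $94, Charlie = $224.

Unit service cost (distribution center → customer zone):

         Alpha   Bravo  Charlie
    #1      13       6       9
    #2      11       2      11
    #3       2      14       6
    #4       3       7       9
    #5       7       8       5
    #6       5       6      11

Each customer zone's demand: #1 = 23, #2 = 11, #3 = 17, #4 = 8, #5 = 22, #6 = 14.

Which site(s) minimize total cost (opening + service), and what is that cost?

Open Bravo only; minimum total cost 808.

For any fixed open set, each customer zone goes to its cheapest open site; total = fixed + service.
{Bravo}: #1→Bravo 6·23=138, #2→Bravo 2·11=22, #3→Bravo 14·17=238, #4→Bravo 7·8=56, #5→Bravo 8·22=176, #6→Bravo 6·14=84. Service 714; fixed 94; total 808.
{Bravo, Charlie}: service 512 + fixed 318 = 830
{Alpha, Bravo}: service 442 + fixed 423 = 865
{Alpha, Bravo, Charlie}: service 398 + fixed 647 = 1045
(All 7 nonempty subsets were checked; Bravo only is lowest.)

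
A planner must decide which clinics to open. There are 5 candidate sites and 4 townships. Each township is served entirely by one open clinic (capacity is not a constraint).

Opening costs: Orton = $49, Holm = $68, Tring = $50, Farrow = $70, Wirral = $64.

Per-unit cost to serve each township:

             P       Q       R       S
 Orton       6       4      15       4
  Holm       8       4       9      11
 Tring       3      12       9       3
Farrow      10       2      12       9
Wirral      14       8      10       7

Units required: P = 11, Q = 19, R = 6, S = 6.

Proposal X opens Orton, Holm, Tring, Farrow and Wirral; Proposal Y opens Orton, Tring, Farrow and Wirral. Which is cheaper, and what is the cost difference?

Proposal X: {Orton, Holm, Tring, Farrow, Wirral}: P→Tring 3·11=33, Q→Farrow 2·19=38, R→Holm 9·6=54, S→Tring 3·6=18. Service 143; fixed 301; total 444.
Proposal Y: {Orton, Tring, Farrow, Wirral}: P→Tring 3·11=33, Q→Farrow 2·19=38, R→Tring 9·6=54, S→Tring 3·6=18. Service 143; fixed 233; total 376.
Difference: |444 − 376| = 68.

Proposal Y is cheaper by 68.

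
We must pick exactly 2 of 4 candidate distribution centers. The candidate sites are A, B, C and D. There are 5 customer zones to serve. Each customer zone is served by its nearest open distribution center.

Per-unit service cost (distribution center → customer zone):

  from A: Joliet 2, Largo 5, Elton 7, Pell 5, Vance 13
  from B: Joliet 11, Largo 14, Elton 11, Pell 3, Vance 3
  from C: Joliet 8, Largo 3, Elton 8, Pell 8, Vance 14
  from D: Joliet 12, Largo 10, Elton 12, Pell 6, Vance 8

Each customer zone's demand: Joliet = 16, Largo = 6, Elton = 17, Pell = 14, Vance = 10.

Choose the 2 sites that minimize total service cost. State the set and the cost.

Choose A and B; total service cost 253.

With exactly 2 open, each customer zone uses its cheapest among the chosen.
{A, B}: Joliet→A 2·16=32, Largo→A 5·6=30, Elton→A 7·17=119, Pell→B 3·14=42, Vance→B 3·10=30. Service cost 253.
{A, D}: service cost 331
{B, C}: service cost 354
Among all 6 size-2 choices, {A, B} is lowest.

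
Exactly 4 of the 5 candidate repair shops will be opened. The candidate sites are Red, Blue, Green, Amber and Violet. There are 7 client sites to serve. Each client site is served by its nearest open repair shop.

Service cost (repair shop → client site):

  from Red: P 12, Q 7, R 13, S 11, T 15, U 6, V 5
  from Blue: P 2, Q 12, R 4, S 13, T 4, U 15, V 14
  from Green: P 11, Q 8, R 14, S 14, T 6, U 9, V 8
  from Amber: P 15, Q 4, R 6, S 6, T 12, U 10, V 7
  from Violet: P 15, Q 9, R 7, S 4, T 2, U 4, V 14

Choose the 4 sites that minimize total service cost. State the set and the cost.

Choose Red, Blue, Amber and Violet; total service cost 25.

With exactly 4 open, each client site uses its cheapest among the chosen.
{Red, Blue, Amber, Violet}: P→Blue 2, Q→Amber 4, R→Blue 4, S→Violet 4, T→Violet 2, U→Violet 4, V→Red 5. Service cost 25.
{Blue, Green, Amber, Violet}: service cost 27
{Red, Blue, Green, Violet}: service cost 28
Among all 5 size-4 choices, {Red, Blue, Amber, Violet} is lowest.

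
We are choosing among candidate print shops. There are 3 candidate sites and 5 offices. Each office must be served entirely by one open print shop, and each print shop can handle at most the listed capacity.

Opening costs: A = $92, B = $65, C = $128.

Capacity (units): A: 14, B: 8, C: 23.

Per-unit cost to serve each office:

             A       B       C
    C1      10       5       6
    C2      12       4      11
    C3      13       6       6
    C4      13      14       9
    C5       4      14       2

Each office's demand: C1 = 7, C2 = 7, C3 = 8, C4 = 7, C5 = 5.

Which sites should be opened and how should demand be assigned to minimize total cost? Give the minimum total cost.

Minimum total cost: 477

Open {A, C}: C1→C 6·7=42, C2→A 12·7=84, C3→C 6·8=48, C4→C 9·7=63, C5→A 4·5=20.
Loads: A carries 12/14, C carries 22/23. Service 257; fixed 220; total 477.
Next best feasible plan costs 486.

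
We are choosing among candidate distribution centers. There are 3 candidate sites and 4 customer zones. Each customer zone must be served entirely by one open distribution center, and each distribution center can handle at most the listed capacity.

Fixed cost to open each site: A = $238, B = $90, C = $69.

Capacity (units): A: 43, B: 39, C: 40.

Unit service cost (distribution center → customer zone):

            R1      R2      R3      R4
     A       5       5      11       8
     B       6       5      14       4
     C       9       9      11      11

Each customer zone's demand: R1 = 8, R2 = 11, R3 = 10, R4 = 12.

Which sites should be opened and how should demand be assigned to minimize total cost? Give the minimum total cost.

Minimum total cost: 420

Open {B, C}: R1→B 6·8=48, R2→B 5·11=55, R3→C 11·10=110, R4→B 4·12=48.
Loads: B carries 31/39, C carries 10/40. Service 261; fixed 159; total 420.
Next best feasible plan costs 444.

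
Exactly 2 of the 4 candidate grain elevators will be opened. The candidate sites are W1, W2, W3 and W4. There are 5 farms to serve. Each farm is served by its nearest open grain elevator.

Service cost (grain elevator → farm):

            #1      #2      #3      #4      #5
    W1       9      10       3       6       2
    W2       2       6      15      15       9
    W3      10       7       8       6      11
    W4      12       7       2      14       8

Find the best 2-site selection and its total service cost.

Choose W1 and W2; total service cost 19.

With exactly 2 open, each farm uses its cheapest among the chosen.
{W1, W2}: #1→W2 2, #2→W2 6, #3→W1 3, #4→W1 6, #5→W1 2. Service cost 19.
{W1, W4}: service cost 26
{W1, W3}: service cost 27
Among all 6 size-2 choices, {W1, W2} is lowest.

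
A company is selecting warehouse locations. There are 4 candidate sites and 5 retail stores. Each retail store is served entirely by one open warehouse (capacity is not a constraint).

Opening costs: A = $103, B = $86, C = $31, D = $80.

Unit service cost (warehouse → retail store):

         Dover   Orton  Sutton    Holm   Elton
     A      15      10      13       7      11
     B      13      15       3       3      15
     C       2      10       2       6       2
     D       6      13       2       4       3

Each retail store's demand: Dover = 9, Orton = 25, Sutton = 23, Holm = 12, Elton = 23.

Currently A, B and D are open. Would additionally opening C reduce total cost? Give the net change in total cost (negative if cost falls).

Current service cost with {A, B, D}: 455.
Adding C: each retail store re-picks its cheapest; new service cost 396, saving 59.
Extra fixed cost: 31. Net change = 31 − 59 = -28.
(Totals: 724 → 696.)

Yes — net change −28 (cost falls by 28).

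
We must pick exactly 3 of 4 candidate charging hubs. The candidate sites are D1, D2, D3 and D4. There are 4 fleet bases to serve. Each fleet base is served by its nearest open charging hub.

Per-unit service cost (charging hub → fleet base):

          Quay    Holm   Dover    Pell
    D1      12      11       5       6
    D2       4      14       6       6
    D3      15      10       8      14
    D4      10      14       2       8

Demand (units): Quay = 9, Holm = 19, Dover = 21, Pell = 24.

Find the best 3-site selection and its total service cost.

Choose D2, D3 and D4; total service cost 412.

With exactly 3 open, each fleet base uses its cheapest among the chosen.
{D2, D3, D4}: Quay→D2 4·9=36, Holm→D3 10·19=190, Dover→D4 2·21=42, Pell→D2 6·24=144. Service cost 412.
{D1, D2, D4}: service cost 431
{D1, D3, D4}: service cost 466
Among all 4 size-3 choices, {D2, D3, D4} is lowest.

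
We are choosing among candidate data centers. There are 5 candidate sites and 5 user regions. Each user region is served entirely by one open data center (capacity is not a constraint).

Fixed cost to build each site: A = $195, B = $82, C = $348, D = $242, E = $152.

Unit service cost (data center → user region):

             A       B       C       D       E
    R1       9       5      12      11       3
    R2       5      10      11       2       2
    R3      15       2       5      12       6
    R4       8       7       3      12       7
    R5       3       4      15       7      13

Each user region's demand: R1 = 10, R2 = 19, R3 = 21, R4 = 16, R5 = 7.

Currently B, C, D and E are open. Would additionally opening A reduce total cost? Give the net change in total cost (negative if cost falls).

No — net change +188 (cost rises by 188).

Current service cost with {B, C, D, E}: 186.
Adding A: each user region re-picks its cheapest; new service cost 179, saving 7.
Extra fixed cost: 195. Net change = 195 − 7 = 188.
(Totals: 1010 → 1198.)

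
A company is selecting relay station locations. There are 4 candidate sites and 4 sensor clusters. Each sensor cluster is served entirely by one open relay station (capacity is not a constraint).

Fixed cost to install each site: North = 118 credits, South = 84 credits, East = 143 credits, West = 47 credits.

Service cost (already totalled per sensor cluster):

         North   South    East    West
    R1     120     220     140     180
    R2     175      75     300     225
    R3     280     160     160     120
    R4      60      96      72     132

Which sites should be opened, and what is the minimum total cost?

Open South and West; minimum total cost 602.

For any fixed open set, each sensor cluster goes to its cheapest open site; total = fixed + service.
{South, West}: R1→West 180, R2→South 75, R3→West 120, R4→South 96. Service 471; fixed 131; total 602.
{North, South}: service 415 + fixed 202 = 617
{North, South, West}: R1→North 120, R2→South 75, R3→West 120, R4→North 60. Service 375; fixed 249; total 624.
{North, South, East, West}: R1→North 120, R2→South 75, R3→West 120, R4→North 60. Service 375; fixed 392; total 767.
No other subset beats 602.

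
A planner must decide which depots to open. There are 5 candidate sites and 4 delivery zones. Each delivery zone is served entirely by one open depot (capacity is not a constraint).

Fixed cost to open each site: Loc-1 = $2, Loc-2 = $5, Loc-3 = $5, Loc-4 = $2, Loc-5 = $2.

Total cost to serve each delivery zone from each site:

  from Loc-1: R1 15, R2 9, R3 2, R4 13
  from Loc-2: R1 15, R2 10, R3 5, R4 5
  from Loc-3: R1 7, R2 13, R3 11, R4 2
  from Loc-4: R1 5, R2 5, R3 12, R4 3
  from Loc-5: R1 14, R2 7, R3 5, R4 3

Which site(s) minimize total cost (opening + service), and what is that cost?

For any fixed open set, each delivery zone goes to its cheapest open site; total = fixed + service.
{Loc-1, Loc-4}: R1→Loc-4 5, R2→Loc-4 5, R3→Loc-1 2, R4→Loc-4 3. Service 15; fixed 4; total 19.
{Loc-1, Loc-4, Loc-5}: service 15 + fixed 6 = 21
{Loc-4, Loc-5}: R1→Loc-4 5, R2→Loc-4 5, R3→Loc-5 5, R4→Loc-4 3. Service 18; fixed 4; total 22.
{Loc-1, Loc-2, Loc-3, Loc-4, Loc-5}: service 14 + fixed 16 = 30
No other subset beats 19.

Open Loc-1 and Loc-4; minimum total cost 19.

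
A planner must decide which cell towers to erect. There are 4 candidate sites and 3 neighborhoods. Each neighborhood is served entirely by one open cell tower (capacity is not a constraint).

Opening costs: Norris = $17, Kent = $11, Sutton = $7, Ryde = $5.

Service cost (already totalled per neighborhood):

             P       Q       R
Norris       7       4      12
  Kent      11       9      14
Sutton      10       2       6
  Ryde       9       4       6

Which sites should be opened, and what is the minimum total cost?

For any fixed open set, each neighborhood goes to its cheapest open site; total = fixed + service.
{Ryde}: P→Ryde 9, Q→Ryde 4, R→Ryde 6. Service 19; fixed 5; total 24.
{Sutton}: service 18 + fixed 7 = 25
{Sutton, Ryde}: service 17 + fixed 12 = 29
{Norris, Kent, Sutton, Ryde}: P→Norris 7, Q→Sutton 2, R→Sutton 6. Service 15; fixed 40; total 55.
No other subset beats 24.

Open Ryde only; minimum total cost 24.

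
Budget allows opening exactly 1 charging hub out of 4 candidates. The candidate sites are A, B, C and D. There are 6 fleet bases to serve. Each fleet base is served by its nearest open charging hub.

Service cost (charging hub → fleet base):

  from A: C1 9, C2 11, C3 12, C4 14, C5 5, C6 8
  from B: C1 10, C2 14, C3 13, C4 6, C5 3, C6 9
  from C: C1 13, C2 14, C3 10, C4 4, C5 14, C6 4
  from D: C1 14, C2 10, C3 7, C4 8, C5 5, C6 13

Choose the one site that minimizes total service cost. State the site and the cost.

Choose B only; total service cost 55.

With exactly 1 open, each fleet base uses its cheapest among the chosen.
{B}: C1→B 10, C2→B 14, C3→B 13, C4→B 6, C5→B 3, C6→B 9. Service cost 55.
{D}: service cost 57
{A}: service cost 59
Among all 4 size-1 choices, {B} is lowest.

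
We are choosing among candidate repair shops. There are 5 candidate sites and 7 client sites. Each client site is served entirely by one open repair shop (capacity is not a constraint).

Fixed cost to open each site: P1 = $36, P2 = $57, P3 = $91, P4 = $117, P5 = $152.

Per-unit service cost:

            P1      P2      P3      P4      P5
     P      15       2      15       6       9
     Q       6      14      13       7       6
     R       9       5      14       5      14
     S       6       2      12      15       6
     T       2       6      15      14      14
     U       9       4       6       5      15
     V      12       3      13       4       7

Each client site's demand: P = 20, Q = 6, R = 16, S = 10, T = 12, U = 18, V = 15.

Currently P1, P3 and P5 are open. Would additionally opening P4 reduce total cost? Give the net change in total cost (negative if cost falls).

Current service cost with {P1, P3, P5}: 657.
Adding P4: each client site re-picks its cheapest; new service cost 470, saving 187.
Extra fixed cost: 117. Net change = 117 − 187 = -70.
(Totals: 936 → 866.)

Yes — net change −70 (cost falls by 70).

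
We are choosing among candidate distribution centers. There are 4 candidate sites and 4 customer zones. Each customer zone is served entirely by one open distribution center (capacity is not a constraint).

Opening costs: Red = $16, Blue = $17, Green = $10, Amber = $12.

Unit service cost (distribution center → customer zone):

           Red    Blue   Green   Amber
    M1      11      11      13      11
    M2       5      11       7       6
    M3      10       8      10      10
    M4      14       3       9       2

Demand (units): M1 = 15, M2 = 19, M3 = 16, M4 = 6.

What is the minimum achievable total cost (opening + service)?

Minimum total cost: 439

For any fixed open set, each customer zone goes to its cheapest open site; total = fixed + service.
{Red, Blue}: M1→Red 11·15=165, M2→Red 5·19=95, M3→Blue 8·16=128, M4→Blue 3·6=18. Service 406; fixed 33; total 439.
{Red, Blue, Amber}: service 400 + fixed 45 = 445
{Blue, Amber}: M1→Blue 11·15=165, M2→Amber 6·19=114, M3→Blue 8·16=128, M4→Amber 2·6=12. Service 419; fixed 29; total 448.
{Red, Blue, Green, Amber}: service 400 + fixed 55 = 455
No other subset beats 439.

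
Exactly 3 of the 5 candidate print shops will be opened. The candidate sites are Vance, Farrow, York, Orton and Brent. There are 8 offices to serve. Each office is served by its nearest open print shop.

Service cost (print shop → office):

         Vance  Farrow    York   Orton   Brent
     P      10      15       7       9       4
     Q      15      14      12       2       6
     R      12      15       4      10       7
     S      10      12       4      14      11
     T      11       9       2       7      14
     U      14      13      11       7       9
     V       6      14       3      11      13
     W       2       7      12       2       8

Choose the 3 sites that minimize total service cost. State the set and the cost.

With exactly 3 open, each office uses its cheapest among the chosen.
{York, Orton, Brent}: P→Brent 4, Q→Orton 2, R→York 4, S→York 4, T→York 2, U→Orton 7, V→York 3, W→Orton 2. Service cost 28.
{Vance, York, Orton}: service cost 31
{Farrow, York, Orton}: service cost 31
Among all 10 size-3 choices, {York, Orton, Brent} is lowest.

Choose York, Orton and Brent; total service cost 28.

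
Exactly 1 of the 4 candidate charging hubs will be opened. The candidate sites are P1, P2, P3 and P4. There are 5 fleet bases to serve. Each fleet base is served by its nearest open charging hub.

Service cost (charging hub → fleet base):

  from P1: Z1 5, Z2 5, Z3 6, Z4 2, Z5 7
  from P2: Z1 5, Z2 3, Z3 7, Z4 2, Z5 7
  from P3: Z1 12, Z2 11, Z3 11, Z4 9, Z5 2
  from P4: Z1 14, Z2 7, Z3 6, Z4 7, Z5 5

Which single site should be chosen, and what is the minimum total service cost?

Choose P2 only; total service cost 24.

With exactly 1 open, each fleet base uses its cheapest among the chosen.
{P2}: Z1→P2 5, Z2→P2 3, Z3→P2 7, Z4→P2 2, Z5→P2 7. Service cost 24.
{P1}: service cost 25
{P4}: service cost 39
Among all 4 size-1 choices, {P2} is lowest.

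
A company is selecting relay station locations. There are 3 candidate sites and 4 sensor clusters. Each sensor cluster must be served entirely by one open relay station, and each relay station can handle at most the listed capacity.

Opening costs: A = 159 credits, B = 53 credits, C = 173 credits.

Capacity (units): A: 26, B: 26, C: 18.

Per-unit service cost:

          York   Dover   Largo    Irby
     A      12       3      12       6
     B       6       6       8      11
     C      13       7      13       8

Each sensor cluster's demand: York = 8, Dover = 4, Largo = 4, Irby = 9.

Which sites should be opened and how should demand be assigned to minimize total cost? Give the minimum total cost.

Open {B}: York→B 6·8=48, Dover→B 6·4=24, Largo→B 8·4=32, Irby→B 11·9=99.
Loads: B carries 25/26. Service 203; fixed 53; total 256.
Next best feasible plan costs 358.

Minimum total cost: 256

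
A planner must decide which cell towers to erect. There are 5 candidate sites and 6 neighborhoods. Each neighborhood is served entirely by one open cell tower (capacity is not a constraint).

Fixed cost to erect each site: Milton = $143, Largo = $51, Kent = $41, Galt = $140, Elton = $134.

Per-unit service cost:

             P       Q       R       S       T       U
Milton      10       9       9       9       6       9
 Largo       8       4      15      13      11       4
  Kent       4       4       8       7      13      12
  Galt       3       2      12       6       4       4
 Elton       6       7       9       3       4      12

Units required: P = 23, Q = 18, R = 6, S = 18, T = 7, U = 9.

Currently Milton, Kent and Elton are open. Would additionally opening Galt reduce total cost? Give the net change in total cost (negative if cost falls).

No — net change +36 (cost rises by 36).

Current service cost with {Milton, Kent, Elton}: 375.
Adding Galt: each neighborhood re-picks its cheapest; new service cost 271, saving 104.
Extra fixed cost: 140. Net change = 140 − 104 = 36.
(Totals: 693 → 729.)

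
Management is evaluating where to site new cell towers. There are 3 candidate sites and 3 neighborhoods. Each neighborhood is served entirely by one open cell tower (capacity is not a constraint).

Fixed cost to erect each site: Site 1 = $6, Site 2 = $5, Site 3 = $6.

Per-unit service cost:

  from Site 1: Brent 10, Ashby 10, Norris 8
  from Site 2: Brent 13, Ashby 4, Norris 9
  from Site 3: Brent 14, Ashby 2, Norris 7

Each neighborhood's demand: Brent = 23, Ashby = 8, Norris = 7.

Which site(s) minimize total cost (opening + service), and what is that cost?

For any fixed open set, each neighborhood goes to its cheapest open site; total = fixed + service.
{Site 1, Site 3}: Brent→Site 1 10·23=230, Ashby→Site 3 2·8=16, Norris→Site 3 7·7=49. Service 295; fixed 12; total 307.
{Site 1, Site 2, Site 3}: Brent→Site 1 10·23=230, Ashby→Site 3 2·8=16, Norris→Site 3 7·7=49. Service 295; fixed 17; total 312.
{Site 1, Site 2}: service 318 + fixed 11 = 329
{Site 2}: service 394 + fixed 5 = 399
No other subset beats 307.

Open Site 1 and Site 3; minimum total cost 307.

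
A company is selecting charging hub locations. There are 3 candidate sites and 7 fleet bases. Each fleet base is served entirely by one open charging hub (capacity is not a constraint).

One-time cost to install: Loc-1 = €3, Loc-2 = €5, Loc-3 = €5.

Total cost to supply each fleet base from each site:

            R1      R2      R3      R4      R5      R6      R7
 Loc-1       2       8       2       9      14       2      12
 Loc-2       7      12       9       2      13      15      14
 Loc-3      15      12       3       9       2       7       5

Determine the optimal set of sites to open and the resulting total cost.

For any fixed open set, each fleet base goes to its cheapest open site; total = fixed + service.
{Loc-1, Loc-2, Loc-3}: R1→Loc-1 2, R2→Loc-1 8, R3→Loc-1 2, R4→Loc-2 2, R5→Loc-3 2, R6→Loc-1 2, R7→Loc-3 5. Service 23; fixed 13; total 36.
{Loc-1, Loc-3}: service 30 + fixed 8 = 38
{Loc-2, Loc-3}: service 38 + fixed 10 = 48
{Loc-1}: service 49 + fixed 3 = 52
No other subset beats 36.

Open Loc-1, Loc-2 and Loc-3; minimum total cost 36.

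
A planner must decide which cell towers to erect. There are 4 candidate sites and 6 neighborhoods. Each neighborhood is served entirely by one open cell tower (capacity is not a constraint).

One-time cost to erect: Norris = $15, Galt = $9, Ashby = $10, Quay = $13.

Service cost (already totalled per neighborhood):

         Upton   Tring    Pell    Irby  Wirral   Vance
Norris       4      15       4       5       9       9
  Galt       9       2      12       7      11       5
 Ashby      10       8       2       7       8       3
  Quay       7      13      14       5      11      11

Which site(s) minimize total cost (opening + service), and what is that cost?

Open Ashby only; minimum total cost 48.

For any fixed open set, each neighborhood goes to its cheapest open site; total = fixed + service.
{Ashby}: Upton→Ashby 10, Tring→Ashby 8, Pell→Ashby 2, Irby→Ashby 7, Wirral→Ashby 8, Vance→Ashby 3. Service 38; fixed 10; total 48.
{Galt, Ashby}: service 31 + fixed 19 = 50
{Norris, Galt}: service 29 + fixed 24 = 53
{Norris, Galt, Ashby, Quay}: service 24 + fixed 47 = 71
No other subset beats 48.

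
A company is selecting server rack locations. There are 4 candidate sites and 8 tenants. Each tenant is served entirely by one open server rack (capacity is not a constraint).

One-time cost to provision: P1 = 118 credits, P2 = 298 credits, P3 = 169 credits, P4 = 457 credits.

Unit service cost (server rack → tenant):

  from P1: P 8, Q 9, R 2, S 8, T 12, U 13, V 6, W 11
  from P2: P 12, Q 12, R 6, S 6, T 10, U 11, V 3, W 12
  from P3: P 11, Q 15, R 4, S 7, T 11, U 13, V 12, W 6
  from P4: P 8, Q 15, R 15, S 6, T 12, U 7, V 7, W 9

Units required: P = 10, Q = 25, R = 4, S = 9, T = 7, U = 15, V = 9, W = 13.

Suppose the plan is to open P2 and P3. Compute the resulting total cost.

Total cost: 1287

Each tenant is assigned to its cheapest site among the open ones.
{P2, P3}: P→P3 11·10=110, Q→P2 12·25=300, R→P3 4·4=16, S→P2 6·9=54, T→P2 10·7=70, U→P2 11·15=165, V→P2 3·9=27, W→P3 6·13=78. Service 820; fixed 467; total 1287.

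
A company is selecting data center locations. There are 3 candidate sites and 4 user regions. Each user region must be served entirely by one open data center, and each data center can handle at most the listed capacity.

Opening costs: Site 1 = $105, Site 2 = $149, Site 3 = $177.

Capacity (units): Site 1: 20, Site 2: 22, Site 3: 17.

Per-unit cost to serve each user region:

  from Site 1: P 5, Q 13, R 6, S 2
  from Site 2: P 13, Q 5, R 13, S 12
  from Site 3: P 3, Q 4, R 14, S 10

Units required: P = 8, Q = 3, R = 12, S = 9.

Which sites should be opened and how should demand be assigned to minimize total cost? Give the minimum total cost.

Minimum total cost: 483

Open {Site 1, Site 2}: P→Site 1 5·8=40, Q→Site 2 5·3=15, R→Site 2 13·12=156, S→Site 1 2·9=18.
Loads: Site 1 carries 17/20, Site 2 carries 15/22. Service 229; fixed 254; total 483.
Next best feasible plan costs 489.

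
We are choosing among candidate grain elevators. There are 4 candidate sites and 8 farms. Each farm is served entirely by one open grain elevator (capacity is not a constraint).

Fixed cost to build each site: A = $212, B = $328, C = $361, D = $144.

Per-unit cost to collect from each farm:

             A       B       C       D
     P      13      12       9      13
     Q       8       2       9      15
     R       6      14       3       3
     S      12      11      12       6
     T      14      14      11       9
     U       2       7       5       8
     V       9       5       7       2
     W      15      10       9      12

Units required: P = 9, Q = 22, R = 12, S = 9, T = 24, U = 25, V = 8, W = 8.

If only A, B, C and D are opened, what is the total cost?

Each farm is assigned to its cheapest site among the open ones.
{A, B, C, D}: P→C 9·9=81, Q→B 2·22=44, R→C 3·12=36, S→D 6·9=54, T→D 9·24=216, U→A 2·25=50, V→D 2·8=16, W→C 9·8=72. Service 569; fixed 1045; total 1614.

Total cost: 1614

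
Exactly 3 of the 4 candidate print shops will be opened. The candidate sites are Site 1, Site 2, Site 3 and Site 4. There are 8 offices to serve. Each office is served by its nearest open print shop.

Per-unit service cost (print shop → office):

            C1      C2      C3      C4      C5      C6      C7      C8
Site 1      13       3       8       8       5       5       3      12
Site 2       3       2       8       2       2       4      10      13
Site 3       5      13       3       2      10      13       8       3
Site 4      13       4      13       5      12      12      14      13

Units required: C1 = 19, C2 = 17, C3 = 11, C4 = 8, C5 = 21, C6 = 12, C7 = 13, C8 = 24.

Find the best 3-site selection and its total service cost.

Choose Site 1, Site 2 and Site 3; total service cost 341.

With exactly 3 open, each office uses its cheapest among the chosen.
{Site 1, Site 2, Site 3}: C1→Site 2 3·19=57, C2→Site 2 2·17=34, C3→Site 3 3·11=33, C4→Site 2 2·8=16, C5→Site 2 2·21=42, C6→Site 2 4·12=48, C7→Site 1 3·13=39, C8→Site 3 3·24=72. Service cost 341.
{Site 2, Site 3, Site 4}: service cost 406
{Site 1, Site 3, Site 4}: service cost 471
Among all 4 size-3 choices, {Site 1, Site 2, Site 3} is lowest.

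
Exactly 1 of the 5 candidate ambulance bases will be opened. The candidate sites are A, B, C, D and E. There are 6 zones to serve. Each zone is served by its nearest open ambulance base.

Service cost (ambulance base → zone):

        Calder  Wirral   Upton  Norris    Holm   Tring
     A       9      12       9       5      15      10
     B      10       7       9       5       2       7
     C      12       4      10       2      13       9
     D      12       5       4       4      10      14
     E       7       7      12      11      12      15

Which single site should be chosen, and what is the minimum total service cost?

With exactly 1 open, each zone uses its cheapest among the chosen.
{B}: Calder→B 10, Wirral→B 7, Upton→B 9, Norris→B 5, Holm→B 2, Tring→B 7. Service cost 40.
{D}: service cost 49
{C}: service cost 50
Among all 5 size-1 choices, {B} is lowest.

Choose B only; total service cost 40.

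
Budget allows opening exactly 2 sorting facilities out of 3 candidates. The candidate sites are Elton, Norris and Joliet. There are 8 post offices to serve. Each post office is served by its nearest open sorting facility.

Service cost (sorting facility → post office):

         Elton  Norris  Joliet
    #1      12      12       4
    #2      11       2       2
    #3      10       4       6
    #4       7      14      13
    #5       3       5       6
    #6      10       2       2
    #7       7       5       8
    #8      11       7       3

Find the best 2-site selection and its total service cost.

Choose Elton and Joliet; total service cost 34.

With exactly 2 open, each post office uses its cheapest among the chosen.
{Elton, Joliet}: #1→Joliet 4, #2→Joliet 2, #3→Joliet 6, #4→Elton 7, #5→Elton 3, #6→Joliet 2, #7→Elton 7, #8→Joliet 3. Service cost 34.
{Norris, Joliet}: service cost 38
{Elton, Norris}: service cost 42
Among all 3 size-2 choices, {Elton, Joliet} is lowest.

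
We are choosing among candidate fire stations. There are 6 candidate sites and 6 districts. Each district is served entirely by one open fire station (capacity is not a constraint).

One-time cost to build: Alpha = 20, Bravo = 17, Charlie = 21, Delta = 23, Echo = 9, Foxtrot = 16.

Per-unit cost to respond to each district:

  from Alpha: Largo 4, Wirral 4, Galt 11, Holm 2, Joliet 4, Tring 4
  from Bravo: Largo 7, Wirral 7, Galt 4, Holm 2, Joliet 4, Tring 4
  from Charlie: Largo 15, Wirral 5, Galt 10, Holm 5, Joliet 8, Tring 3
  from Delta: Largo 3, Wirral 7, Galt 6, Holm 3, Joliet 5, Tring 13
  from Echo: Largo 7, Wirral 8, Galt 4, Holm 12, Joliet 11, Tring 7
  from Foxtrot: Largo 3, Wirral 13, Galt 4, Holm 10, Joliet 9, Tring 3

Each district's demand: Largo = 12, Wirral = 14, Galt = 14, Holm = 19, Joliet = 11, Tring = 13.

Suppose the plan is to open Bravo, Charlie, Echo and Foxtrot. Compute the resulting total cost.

Each district is assigned to its cheapest site among the open ones.
{Bravo, Charlie, Echo, Foxtrot}: Largo→Foxtrot 3·12=36, Wirral→Charlie 5·14=70, Galt→Bravo 4·14=56, Holm→Bravo 2·19=38, Joliet→Bravo 4·11=44, Tring→Charlie 3·13=39. Service 283; fixed 63; total 346.

Total cost: 346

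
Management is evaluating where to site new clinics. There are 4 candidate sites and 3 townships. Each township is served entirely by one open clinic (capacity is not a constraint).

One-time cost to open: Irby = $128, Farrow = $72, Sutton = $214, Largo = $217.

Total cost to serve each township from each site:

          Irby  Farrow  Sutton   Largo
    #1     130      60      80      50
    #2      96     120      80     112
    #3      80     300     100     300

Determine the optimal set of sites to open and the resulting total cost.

For any fixed open set, each township goes to its cheapest open site; total = fixed + service.
{Irby}: #1→Irby 130, #2→Irby 96, #3→Irby 80. Service 306; fixed 128; total 434.
{Irby, Farrow}: service 236 + fixed 200 = 436
{Sutton}: service 260 + fixed 214 = 474
{Irby, Farrow, Sutton, Largo}: service 210 + fixed 631 = 841
(All 15 nonempty subsets were checked; Irby only is lowest.)

Open Irby only; minimum total cost 434.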